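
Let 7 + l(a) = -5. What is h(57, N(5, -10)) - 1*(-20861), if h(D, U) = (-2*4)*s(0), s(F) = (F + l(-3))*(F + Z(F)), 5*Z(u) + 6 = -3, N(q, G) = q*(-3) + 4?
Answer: 103441/5 ≈ 20688.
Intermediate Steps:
N(q, G) = 4 - 3*q (N(q, G) = -3*q + 4 = 4 - 3*q)
Z(u) = -9/5 (Z(u) = -6/5 + (1/5)*(-3) = -6/5 - 3/5 = -9/5)
l(a) = -12 (l(a) = -7 - 5 = -12)
s(F) = (-12 + F)*(-9/5 + F) (s(F) = (F - 12)*(F - 9/5) = (-12 + F)*(-9/5 + F))
h(D, U) = -864/5 (h(D, U) = (-2*4)*(108/5 + 0**2 - 69/5*0) = -8*(108/5 + 0 + 0) = -8*108/5 = -864/5)
h(57, N(5, -10)) - 1*(-20861) = -864/5 - 1*(-20861) = -864/5 + 20861 = 103441/5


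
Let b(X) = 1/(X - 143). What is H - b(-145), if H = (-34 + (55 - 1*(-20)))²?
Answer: 484129/288 ≈ 1681.0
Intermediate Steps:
b(X) = 1/(-143 + X)
H = 1681 (H = (-34 + (55 + 20))² = (-34 + 75)² = 41² = 1681)
H - b(-145) = 1681 - 1/(-143 - 145) = 1681 - 1/(-288) = 1681 - 1*(-1/288) = 1681 + 1/288 = 484129/288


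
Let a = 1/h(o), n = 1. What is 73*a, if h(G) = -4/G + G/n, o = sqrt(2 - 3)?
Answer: -73*I/5 ≈ -14.6*I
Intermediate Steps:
o = I (o = sqrt(-1) = I ≈ 1.0*I)
h(G) = G - 4/G (h(G) = -4/G + G/1 = -4/G + G*1 = -4/G + G = G - 4/G)
a = -I/5 (a = 1/(I - 4*(-I)) = 1/(I - (-4)*I) = 1/(I + 4*I) = 1/(5*I) = -I/5 ≈ -0.2*I)
73*a = 73*(-I/5) = -73*I/5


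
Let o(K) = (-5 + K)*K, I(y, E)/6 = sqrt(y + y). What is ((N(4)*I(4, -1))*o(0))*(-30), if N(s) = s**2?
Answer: 0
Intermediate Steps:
I(y, E) = 6*sqrt(2)*sqrt(y) (I(y, E) = 6*sqrt(y + y) = 6*sqrt(2*y) = 6*(sqrt(2)*sqrt(y)) = 6*sqrt(2)*sqrt(y))
o(K) = K*(-5 + K)
((N(4)*I(4, -1))*o(0))*(-30) = ((4**2*(6*sqrt(2)*sqrt(4)))*(0*(-5 + 0)))*(-30) = ((16*(6*sqrt(2)*2))*(0*(-5)))*(-30) = ((16*(12*sqrt(2)))*0)*(-30) = ((192*sqrt(2))*0)*(-30) = 0*(-30) = 0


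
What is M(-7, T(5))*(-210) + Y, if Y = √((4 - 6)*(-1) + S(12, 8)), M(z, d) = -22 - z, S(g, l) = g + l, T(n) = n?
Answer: 3150 + √22 ≈ 3154.7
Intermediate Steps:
Y = √22 (Y = √((4 - 6)*(-1) + (12 + 8)) = √(-2*(-1) + 20) = √(2 + 20) = √22 ≈ 4.6904)
M(-7, T(5))*(-210) + Y = (-22 - 1*(-7))*(-210) + √22 = (-22 + 7)*(-210) + √22 = -15*(-210) + √22 = 3150 + √22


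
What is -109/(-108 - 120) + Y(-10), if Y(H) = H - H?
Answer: 109/228 ≈ 0.47807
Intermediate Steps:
Y(H) = 0
-109/(-108 - 120) + Y(-10) = -109/(-108 - 120) + 0 = -109/(-228) + 0 = -109*(-1/228) + 0 = 109/228 + 0 = 109/228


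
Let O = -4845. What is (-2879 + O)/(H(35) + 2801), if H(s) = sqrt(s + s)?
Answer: -21634924/7845531 + 7724*sqrt(70)/7845531 ≈ -2.7494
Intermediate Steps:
H(s) = sqrt(2)*sqrt(s) (H(s) = sqrt(2*s) = sqrt(2)*sqrt(s))
(-2879 + O)/(H(35) + 2801) = (-2879 - 4845)/(sqrt(2)*sqrt(35) + 2801) = -7724/(sqrt(70) + 2801) = -7724/(2801 + sqrt(70))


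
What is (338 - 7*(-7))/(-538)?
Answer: -387/538 ≈ -0.71933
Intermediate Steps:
(338 - 7*(-7))/(-538) = (338 - 1*(-49))*(-1/538) = (338 + 49)*(-1/538) = 387*(-1/538) = -387/538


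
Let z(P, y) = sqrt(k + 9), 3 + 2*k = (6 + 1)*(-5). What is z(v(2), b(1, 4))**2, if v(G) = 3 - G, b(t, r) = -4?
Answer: -10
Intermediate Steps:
k = -19 (k = -3/2 + ((6 + 1)*(-5))/2 = -3/2 + (7*(-5))/2 = -3/2 + (1/2)*(-35) = -3/2 - 35/2 = -19)
z(P, y) = I*sqrt(10) (z(P, y) = sqrt(-19 + 9) = sqrt(-10) = I*sqrt(10))
z(v(2), b(1, 4))**2 = (I*sqrt(10))**2 = -10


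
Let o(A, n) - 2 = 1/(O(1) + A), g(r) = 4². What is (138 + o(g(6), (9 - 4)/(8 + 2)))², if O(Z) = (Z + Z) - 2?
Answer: 5022081/256 ≈ 19618.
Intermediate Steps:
O(Z) = -2 + 2*Z (O(Z) = 2*Z - 2 = -2 + 2*Z)
g(r) = 16
o(A, n) = 2 + 1/A (o(A, n) = 2 + 1/((-2 + 2*1) + A) = 2 + 1/((-2 + 2) + A) = 2 + 1/(0 + A) = 2 + 1/A)
(138 + o(g(6), (9 - 4)/(8 + 2)))² = (138 + (2 + 1/16))² = (138 + 33/16)² = (2241/16)² = 5022081/256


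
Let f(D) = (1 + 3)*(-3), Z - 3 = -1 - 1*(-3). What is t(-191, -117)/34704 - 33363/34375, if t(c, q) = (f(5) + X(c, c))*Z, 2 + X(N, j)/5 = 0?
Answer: -52800491/54225000 ≈ -0.97373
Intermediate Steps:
X(N, j) = -10 (X(N, j) = -10 + 5*0 = -10 + 0 = -10)
Z = 5 (Z = 3 + (-1 - 1*(-3)) = 3 + (-1 + 3) = 3 + 2 = 5)
f(D) = -12 (f(D) = 4*(-3) = -12)
t(c, q) = -110 (t(c, q) = (-12 - 10)*5 = -22*5 = -110)
t(-191, -117)/34704 - 33363/34375 = -110/34704 - 33363/34375 = -110*1/34704 - 33363*1/34375 = -55/17352 - 3033/3125 = -52800491/54225000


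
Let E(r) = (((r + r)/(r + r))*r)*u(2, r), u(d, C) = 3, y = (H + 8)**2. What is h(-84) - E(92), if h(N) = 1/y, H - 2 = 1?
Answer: -33395/121 ≈ -275.99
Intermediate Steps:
H = 3 (H = 2 + 1 = 3)
y = 121 (y = (3 + 8)**2 = 11**2 = 121)
h(N) = 1/121
E(r) = 3*r (E(r) = (((r + r)/(r + r))*r)*3 = (((2*r)/((2*r)))*r)*3 = (((2*r)*(1/(2*r)))*r)*3 = (1*r)*3 = r*3 = 3*r)
h(-84) - E(92) = 1/121 - 3*92 = 1/121 - 1*276 = 1/121 - 276 = -33395/121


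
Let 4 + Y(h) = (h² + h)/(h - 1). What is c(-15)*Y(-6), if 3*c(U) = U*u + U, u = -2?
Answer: -290/7 ≈ -41.429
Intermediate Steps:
c(U) = -U/3 (c(U) = (U*(-2) + U)/3 = (-2*U + U)/3 = (-U)/3 = -U/3)
Y(h) = -4 + (h + h²)/(-1 + h) (Y(h) = -4 + (h² + h)/(h - 1) = -4 + (h + h²)/(-1 + h))
c(-15)*Y(-6) = (-⅓*(-15))*((4 + (-6)² - 3*(-6))/(-1 - 6)) = 5*((4 + 36 + 18)/(-7)) = 5*(-⅐*58) = 5*(-58/7) = -290/7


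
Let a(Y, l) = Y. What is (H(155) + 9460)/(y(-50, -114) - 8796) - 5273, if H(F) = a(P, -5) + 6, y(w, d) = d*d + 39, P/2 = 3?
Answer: -22342775/4239 ≈ -5270.8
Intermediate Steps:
P = 6 (P = 2*3 = 6)
y(w, d) = 39 + d**2 (y(w, d) = d**2 + 39 = 39 + d**2)
H(F) = 12 (H(F) = 6 + 6 = 12)
(H(155) + 9460)/(y(-50, -114) - 8796) - 5273 = (12 + 9460)/((39 + (-114)**2) - 8796) - 5273 = 9472/((39 + 12996) - 8796) - 5273 = 9472/(13035 - 8796) - 5273 = 9472/4239 - 5273 = -22342775/4239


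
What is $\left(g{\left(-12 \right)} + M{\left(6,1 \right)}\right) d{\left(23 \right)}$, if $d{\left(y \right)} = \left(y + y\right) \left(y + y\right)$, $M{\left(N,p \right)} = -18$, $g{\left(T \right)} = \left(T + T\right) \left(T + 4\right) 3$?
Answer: $1180728$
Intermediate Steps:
$g{\left(T \right)} = 6 T \left(4 + T\right)$ ($g{\left(T \right)} = 2 T \left(4 + T\right) 3 = 6 T \left(4 + T\right)$)
$d{\left(y \right)} = 4 y^{2}$ ($d{\left(y \right)} = 2 y 2 y = 4 y^{2}$)
$\left(g{\left(-12 \right)} + M{\left(6,1 \right)}\right) d{\left(23 \right)} = \left(6 \left(-12\right) \left(4 - 12\right) - 18\right) 4 \cdot 23^{2} = \left(6 \left(-12\right) \left(-8\right) - 18\right) 4 \cdot 529 = \left(576 - 18\right) 2116 = 558 \cdot 2116 = 1180728$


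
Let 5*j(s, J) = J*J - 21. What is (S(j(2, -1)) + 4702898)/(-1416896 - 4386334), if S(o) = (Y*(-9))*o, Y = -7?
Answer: -2351323/2901615 ≈ -0.81035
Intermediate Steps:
j(s, J) = -21/5 + J²/5 (j(s, J) = (J*J - 21)/5 = (J² - 21)/5 = (-21 + J²)/5 = -21/5 + J²/5)
S(o) = 63*o (S(o) = (-7*(-9))*o = 63*o)
(S(j(2, -1)) + 4702898)/(-1416896 - 4386334) = (63*(-21/5 + (⅕)*(-1)²) + 4702898)/(-1416896 - 4386334) = (63*(-21/5 + (⅕)*1) + 4702898)/(-5803230) = (63*(-21/5 + ⅕) + 4702898)*(-1/5803230) = (63*(-4) + 4702898)*(-1/5803230) = (-252 + 4702898)*(-1/5803230) = 4702646*(-1/5803230) = -2351323/2901615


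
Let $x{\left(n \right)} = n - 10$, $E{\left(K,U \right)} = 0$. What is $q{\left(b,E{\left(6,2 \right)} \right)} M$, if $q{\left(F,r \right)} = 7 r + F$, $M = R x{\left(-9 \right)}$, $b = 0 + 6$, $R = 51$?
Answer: $-5814$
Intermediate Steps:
$b = 6$
$x{\left(n \right)} = -10 + n$ ($x{\left(n \right)} = n - 10 = -10 + n$)
$M = -969$ ($M = 51 \left(-10 - 9\right) = 51 \left(-19\right) = -969$)
$q{\left(F,r \right)} = F + 7 r$
$q{\left(b,E{\left(6,2 \right)} \right)} M = \left(6 + 7 \cdot 0\right) \left(-969\right) = \left(6 + 0\right) \left(-969\right) = 6 \left(-969\right) = -5814$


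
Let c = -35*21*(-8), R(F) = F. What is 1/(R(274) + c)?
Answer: 1/6154 ≈ 0.00016250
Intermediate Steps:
c = 5880 (c = -735*(-8) = 5880)
1/(R(274) + c) = 1/(274 + 5880) = 1/6154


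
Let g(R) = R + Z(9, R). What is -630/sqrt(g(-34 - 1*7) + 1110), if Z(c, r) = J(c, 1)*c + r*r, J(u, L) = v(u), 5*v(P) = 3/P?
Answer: -630*sqrt(68765)/13753 ≈ -12.012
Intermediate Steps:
v(P) = 3/(5*P) (v(P) = (3/P)/5 = 3/(5*P))
J(u, L) = 3/(5*u)
Z(c, r) = 3/5 + r**2 (Z(c, r) = (3/(5*c))*c + r*r = 3/5 + r**2)
g(R) = 3/5 + R + R**2 (g(R) = R + (3/5 + R**2) = 3/5 + R + R**2)
-630/sqrt(g(-34 - 1*7) + 1110) = -630/sqrt((3/5 + (-34 - 1*7) + (-34 - 1*7)**2) + 1110) = -630/sqrt((3/5 + (-34 - 7) + (-34 - 7)**2) + 1110) = -630/sqrt((3/5 - 41 + (-41)**2) + 1110) = -630/sqrt((3/5 - 41 + 1681) + 1110) = -630/sqrt(8203/5 + 1110) = -630*sqrt(68765)/13753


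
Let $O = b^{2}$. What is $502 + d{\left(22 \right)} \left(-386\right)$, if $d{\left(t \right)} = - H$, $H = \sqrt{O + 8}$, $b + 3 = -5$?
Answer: $502 + 2316 \sqrt{2} \approx 3777.3$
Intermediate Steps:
$b = -8$ ($b = -3 - 5 = -8$)
$O = 64$ ($O = \left(-8\right)^{2} = 64$)
$H = 6 \sqrt{2}$ ($H = \sqrt{64 + 8} = \sqrt{72} = 6 \sqrt{2} \approx 8.4853$)
$d{\left(t \right)} = - 6 \sqrt{2}$
$502 + d{\left(22 \right)} \left(-386\right) = 502 + - 6 \sqrt{2} \left(-386\right) = 502 + 2316 \sqrt{2}$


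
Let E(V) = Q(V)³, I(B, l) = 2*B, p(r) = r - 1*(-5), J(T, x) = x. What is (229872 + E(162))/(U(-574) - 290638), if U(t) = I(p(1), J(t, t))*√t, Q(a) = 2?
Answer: -3340593172/4223526485 - 137928*I*√574/4223526485 ≈ -0.79095 - 0.00078241*I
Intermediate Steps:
p(r) = 5 + r (p(r) = r + 5 = 5 + r)
U(t) = 12*√t (U(t) = (2*(5 + 1))*√t = (2*6)*√t = 12*√t)
E(V) = 8 (E(V) = 2³ = 8)
(229872 + E(162))/(U(-574) - 290638) = (229872 + 8)/(12*√(-574) - 290638) = 229880/(12*(I*√574) - 290638) = 229880/(12*I*√574 - 290638) = 229880/(-290638 + 12*I*√574)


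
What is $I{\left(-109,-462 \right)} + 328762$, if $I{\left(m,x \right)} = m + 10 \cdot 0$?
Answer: $328653$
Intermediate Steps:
$I{\left(m,x \right)} = m$ ($I{\left(m,x \right)} = m + 0 = m$)
$I{\left(-109,-462 \right)} + 328762 = -109 + 328762 = 328653$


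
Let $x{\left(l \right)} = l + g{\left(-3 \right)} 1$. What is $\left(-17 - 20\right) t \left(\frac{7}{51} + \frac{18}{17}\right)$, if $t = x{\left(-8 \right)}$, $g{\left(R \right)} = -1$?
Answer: $\frac{6771}{17} \approx 398.29$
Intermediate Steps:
$x{\left(l \right)} = -1 + l$ ($x{\left(l \right)} = l - 1 = -1 + l$)
$t = -9$ ($t = -1 - 8 = -9$)
$\left(-17 - 20\right) t \left(\frac{7}{51} + \frac{18}{17}\right) = \left(-17 - 20\right) \left(-9\right) \left(\frac{7}{51} + \frac{18}{17}\right) = \left(-17 - 20\right) \left(-9\right) \left(7 \cdot \frac{1}{51} + 18 \cdot \frac{1}{17}\right) = \left(-37\right) \left(-9\right) \left(\frac{7}{51} + \frac{18}{17}\right) = 333 \cdot \frac{61}{51} = \frac{6771}{17}$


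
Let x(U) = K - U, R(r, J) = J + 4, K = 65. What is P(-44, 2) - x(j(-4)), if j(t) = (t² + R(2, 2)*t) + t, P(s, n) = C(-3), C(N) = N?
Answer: -80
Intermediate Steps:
P(s, n) = -3
R(r, J) = 4 + J
j(t) = t² + 7*t (j(t) = (t² + (4 + 2)*t) + t = (t² + 6*t) + t = t² + 7*t)
x(U) = 65 - U
P(-44, 2) - x(j(-4)) = -3 - (65 - (-4)*(7 - 4)) = -3 - (65 - (-4)*3) = -3 - (65 - 1*(-12)) = -3 - (65 + 12) = -3 - 1*77 = -3 - 77 = -80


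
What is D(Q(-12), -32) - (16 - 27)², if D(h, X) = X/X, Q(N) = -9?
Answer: -120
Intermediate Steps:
D(h, X) = 1
D(Q(-12), -32) - (16 - 27)² = 1 - (16 - 27)² = 1 - 1*(-11)² = 1 - 1*121 = 1 - 121 = -120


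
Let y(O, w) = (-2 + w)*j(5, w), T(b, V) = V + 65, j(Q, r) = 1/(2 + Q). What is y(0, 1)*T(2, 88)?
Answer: -153/7 ≈ -21.857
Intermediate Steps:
T(b, V) = 65 + V
y(O, w) = -2/7 + w/7 (y(O, w) = (-2 + w)/(2 + 5) = (-2 + w)/7 = (-2 + w)*(1/7) = -2/7 + w/7)
y(0, 1)*T(2, 88) = (-2/7 + (1/7)*1)*(65 + 88) = (-2/7 + 1/7)*153 = -1/7*153 = -153/7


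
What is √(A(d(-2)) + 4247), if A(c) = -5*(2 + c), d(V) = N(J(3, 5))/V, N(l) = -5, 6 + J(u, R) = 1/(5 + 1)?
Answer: √16898/2 ≈ 64.996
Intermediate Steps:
J(u, R) = -35/6 (J(u, R) = -6 + 1/(5 + 1) = -6 + 1/6 = -6 + ⅙ = -35/6)
d(V) = -5/V
A(c) = -10 - 5*c
√(A(d(-2)) + 4247) = √((-10 - (-25)/(-2)) + 4247) = √((-10 - (-25)*(-1)/2) + 4247) = √((-10 - 5*5/2) + 4247) = √((-10 - 25/2) + 4247) = √(-45/2 + 4247) = √(8449/2) = √16898/2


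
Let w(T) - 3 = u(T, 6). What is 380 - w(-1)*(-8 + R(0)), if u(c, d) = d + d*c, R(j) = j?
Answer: 404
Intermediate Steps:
u(c, d) = d + c*d
w(T) = 9 + 6*T (w(T) = 3 + 6*(1 + T) = 3 + (6 + 6*T) = 9 + 6*T)
380 - w(-1)*(-8 + R(0)) = 380 - (9 + 6*(-1))*(-8 + 0) = 380 - (9 - 6)*(-8) = 380 - 3*(-8) = 380 - 1*(-24) = 380 + 24 = 404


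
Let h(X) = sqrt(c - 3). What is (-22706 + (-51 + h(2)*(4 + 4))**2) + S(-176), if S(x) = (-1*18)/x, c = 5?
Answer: -1757967/88 - 816*sqrt(2) ≈ -21131.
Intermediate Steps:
h(X) = sqrt(2) (h(X) = sqrt(5 - 3) = sqrt(2))
S(x) = -18/x
(-22706 + (-51 + h(2)*(4 + 4))**2) + S(-176) = (-22706 + (-51 + sqrt(2)*(4 + 4))**2) - 18/(-176) = (-22706 + (-51 + sqrt(2)*8)**2) - 18*(-1/176) = (-22706 + (-51 + 8*sqrt(2))**2) + 9/88 = -1998119/88 + (-51 + 8*sqrt(2))**2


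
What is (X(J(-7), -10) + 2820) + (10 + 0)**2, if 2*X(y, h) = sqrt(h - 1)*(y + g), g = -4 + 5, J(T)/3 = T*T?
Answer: 2920 + 74*I*sqrt(11) ≈ 2920.0 + 245.43*I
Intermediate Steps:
J(T) = 3*T**2 (J(T) = 3*(T*T) = 3*T**2)
g = 1
X(y, h) = sqrt(-1 + h)*(1 + y)/2 (X(y, h) = (sqrt(h - 1)*(y + 1))/2 = (sqrt(-1 + h)*(1 + y))/2 = sqrt(-1 + h)*(1 + y)/2)
(X(J(-7), -10) + 2820) + (10 + 0)**2 = (sqrt(-1 - 10)*(1 + 3*(-7)**2)/2 + 2820) + (10 + 0)**2 = (sqrt(-11)*(1 + 3*49)/2 + 2820) + 10**2 = ((I*sqrt(11))*(1 + 147)/2 + 2820) + 100 = ((1/2)*(I*sqrt(11))*148 + 2820) + 100 = (74*I*sqrt(11) + 2820) + 100 = (2820 + 74*I*sqrt(11)) + 100 = 2920 + 74*I*sqrt(11)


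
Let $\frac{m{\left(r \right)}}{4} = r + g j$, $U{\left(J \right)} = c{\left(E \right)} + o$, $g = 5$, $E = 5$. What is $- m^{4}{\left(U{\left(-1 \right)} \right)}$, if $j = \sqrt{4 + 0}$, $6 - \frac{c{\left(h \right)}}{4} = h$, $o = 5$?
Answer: $-33362176$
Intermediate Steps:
$c{\left(h \right)} = 24 - 4 h$
$j = 2$ ($j = \sqrt{4} = 2$)
$U{\left(J \right)} = 9$ ($U{\left(J \right)} = \left(24 - 20\right) + 5 = 4 + 5 = 9$)
$m{\left(r \right)} = 40 + 4 r$ ($m{\left(r \right)} = 4 \left(r + 5 \cdot 2\right) = 4 \left(r + 10\right) = 4 \left(10 + r\right) = 40 + 4 r$)
$- m^{4}{\left(U{\left(-1 \right)} \right)} = - \left(40 + 4 \cdot 9\right)^{4} = - \left(40 + 36\right)^{4} = - 76^{4} = \left(-1\right) 33362176 = -33362176$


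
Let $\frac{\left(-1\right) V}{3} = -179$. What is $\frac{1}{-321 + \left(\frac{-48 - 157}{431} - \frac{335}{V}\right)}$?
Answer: $- \frac{231447}{74548957} \approx -0.0031046$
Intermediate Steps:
$V = 537$ ($V = \left(-3\right) \left(-179\right) = 537$)
$\frac{1}{-321 + \left(\frac{-48 - 157}{431} - \frac{335}{V}\right)} = \frac{1}{-321 - \left(\frac{335}{537} - \frac{-48 - 157}{431}\right)} = \frac{1}{-321 - \frac{254470}{231447}} = \frac{1}{- \frac{74548957}{231447}} = - \frac{231447}{74548957}$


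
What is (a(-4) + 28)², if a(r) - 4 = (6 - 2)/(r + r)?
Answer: 3969/4 ≈ 992.25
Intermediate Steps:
a(r) = 4 + 2/r (a(r) = 4 + (6 - 2)/(r + r) = 4 + 4/((2*r)) = 4 + 4*(1/(2*r)) = 4 + 2/r)
(a(-4) + 28)² = ((4 + 2/(-4)) + 28)² = ((4 + 2*(-¼)) + 28)² = ((4 - ½) + 28)² = (7/2 + 28)² = (63/2)² = 3969/4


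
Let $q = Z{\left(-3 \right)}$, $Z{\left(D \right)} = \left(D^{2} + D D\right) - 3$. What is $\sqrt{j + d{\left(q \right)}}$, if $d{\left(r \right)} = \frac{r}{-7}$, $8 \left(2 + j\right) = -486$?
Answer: $\frac{i \sqrt{12719}}{14} \approx 8.0556 i$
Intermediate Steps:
$j = - \frac{251}{4}$ ($j = -2 + \frac{1}{8} \left(-486\right) = -2 - \frac{243}{4} = - \frac{251}{4} \approx -62.75$)
$Z{\left(D \right)} = -3 + 2 D^{2}$ ($Z{\left(D \right)} = \left(D^{2} + D^{2}\right) - 3 = 2 D^{2} - 3 = -3 + 2 D^{2}$)
$q = 15$ ($q = -3 + 2 \left(-3\right)^{2} = -3 + 2 \cdot 9 = -3 + 18 = 15$)
$d{\left(r \right)} = - \frac{r}{7}$ ($d{\left(r \right)} = r \left(- \frac{1}{7}\right) = - \frac{r}{7}$)
$\sqrt{j + d{\left(q \right)}} = \sqrt{- \frac{251}{4} - \frac{15}{7}} = \sqrt{- \frac{1817}{28}} = \frac{i \sqrt{12719}}{14}$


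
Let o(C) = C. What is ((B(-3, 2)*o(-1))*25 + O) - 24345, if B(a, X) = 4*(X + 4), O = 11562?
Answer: -13383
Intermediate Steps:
B(a, X) = 16 + 4*X (B(a, X) = 4*(4 + X) = 16 + 4*X)
((B(-3, 2)*o(-1))*25 + O) - 24345 = (((16 + 4*2)*(-1))*25 + 11562) - 24345 = (((16 + 8)*(-1))*25 + 11562) - 24345 = ((24*(-1))*25 + 11562) - 24345 = (-24*25 + 11562) - 24345 = (-600 + 11562) - 24345 = 10962 - 24345 = -13383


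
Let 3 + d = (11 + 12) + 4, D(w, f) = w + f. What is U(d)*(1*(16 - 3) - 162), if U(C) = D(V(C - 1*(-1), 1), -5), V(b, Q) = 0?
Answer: 745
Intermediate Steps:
D(w, f) = f + w
d = 24 (d = -3 + ((11 + 12) + 4) = -3 + (23 + 4) = -3 + 27 = 24)
U(C) = -5 (U(C) = -5 + 0 = -5)
U(d)*(1*(16 - 3) - 162) = -5*(1*(16 - 3) - 162) = -5*(1*13 - 162) = -5*(13 - 162) = -5*(-149) = 745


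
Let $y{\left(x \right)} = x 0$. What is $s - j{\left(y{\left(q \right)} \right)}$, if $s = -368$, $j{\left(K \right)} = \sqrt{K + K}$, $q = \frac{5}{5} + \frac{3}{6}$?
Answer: $-368$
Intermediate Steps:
$q = \frac{3}{2}$ ($q = 5 \cdot \frac{1}{5} + 3 \cdot \frac{1}{6} = 1 + \frac{1}{2} = \frac{3}{2} \approx 1.5$)
$y{\left(x \right)} = 0$
$j{\left(K \right)} = \sqrt{2} \sqrt{K}$ ($j{\left(K \right)} = \sqrt{2 K} = \sqrt{2} \sqrt{K}$)
$s - j{\left(y{\left(q \right)} \right)} = -368 - \sqrt{2} \sqrt{0} = -368 - \sqrt{2} \cdot 0 = -368 - 0 = -368 + 0 = -368$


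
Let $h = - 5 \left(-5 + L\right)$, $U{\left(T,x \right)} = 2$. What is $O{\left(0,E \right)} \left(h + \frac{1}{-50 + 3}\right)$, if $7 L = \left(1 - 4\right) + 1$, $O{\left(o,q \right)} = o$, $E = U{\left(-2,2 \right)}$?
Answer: $0$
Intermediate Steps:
$E = 2$
$L = - \frac{2}{7}$ ($L = \frac{\left(1 - 4\right) + 1}{7} = \frac{-3 + 1}{7} = \frac{1}{7} \left(-2\right) = - \frac{2}{7} \approx -0.28571$)
$h = \frac{185}{7}$ ($h = - 5 \left(-5 - \frac{2}{7}\right) = \left(-5\right) \left(- \frac{37}{7}\right) = \frac{185}{7} \approx 26.429$)
$O{\left(0,E \right)} \left(h + \frac{1}{-50 + 3}\right) = 0 \left(\frac{185}{7} + \frac{1}{-50 + 3}\right) = 0 \left(\frac{185}{7} + \frac{1}{-47}\right) = 0 \left(\frac{185}{7} - \frac{1}{47}\right) = 0 \cdot \frac{8688}{329} = 0$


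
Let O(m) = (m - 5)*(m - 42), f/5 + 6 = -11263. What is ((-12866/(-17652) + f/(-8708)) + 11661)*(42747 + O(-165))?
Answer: 11648731053230969/12809468 ≈ 9.0938e+8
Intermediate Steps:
f = -56345 (f = -30 + 5*(-11263) = -30 - 56315 = -56345)
O(m) = (-42 + m)*(-5 + m) (O(m) = (-5 + m)*(-42 + m) = (-42 + m)*(-5 + m))
((-12866/(-17652) + f/(-8708)) + 11661)*(42747 + O(-165)) = ((-12866/(-17652) - 56345/(-8708)) + 11661)*(42747 + (210 + (-165)² - 47*(-165))) = ((-12866*(-1/17652) - 56345*(-1/8708)) + 11661)*(42747 + (210 + 27225 + 7755)) = ((6433/8826 + 56345/8708) + 11661)*(42747 + 35190) = (276659767/38428404 + 11661)*77937 = (448390278811/38428404)*77937 = 11648731053230969/12809468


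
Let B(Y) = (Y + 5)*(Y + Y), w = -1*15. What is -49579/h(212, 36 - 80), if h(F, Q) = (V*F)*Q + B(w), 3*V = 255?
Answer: 49579/792580 ≈ 0.062554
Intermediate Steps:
V = 85 (V = (⅓)*255 = 85)
w = -15
B(Y) = 2*Y*(5 + Y) (B(Y) = (5 + Y)*(2*Y) = 2*Y*(5 + Y))
h(F, Q) = 300 + 85*F*Q (h(F, Q) = (85*F)*Q + 2*(-15)*(5 - 15) = 85*F*Q + 2*(-15)*(-10) = 85*F*Q + 300 = 300 + 85*F*Q)
-49579/h(212, 36 - 80) = -49579/(300 + 85*212*(36 - 80)) = -49579/(300 + 85*212*(-44)) = -49579/(300 - 792880) = -49579/(-792580) = -49579*(-1/792580) = 49579/792580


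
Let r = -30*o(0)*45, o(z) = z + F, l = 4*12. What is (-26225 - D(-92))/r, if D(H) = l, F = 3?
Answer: 26273/4050 ≈ 6.4872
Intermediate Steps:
l = 48
D(H) = 48
o(z) = 3 + z (o(z) = z + 3 = 3 + z)
r = -4050 (r = -30*(3 + 0)*45 = -30*3*45 = -90*45 = -4050)
(-26225 - D(-92))/r = (-26225 - 1*48)/(-4050) = (-26225 - 48)*(-1/4050) = -26273*(-1/4050) = 26273/4050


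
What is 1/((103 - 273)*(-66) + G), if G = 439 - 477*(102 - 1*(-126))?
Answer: -1/97097 ≈ -1.0299e-5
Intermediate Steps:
G = -108317 (G = 439 - 477*(102 + 126) = 439 - 477*228 = 439 - 108756 = -108317)
1/((103 - 273)*(-66) + G) = 1/((103 - 273)*(-66) - 108317) = 1/(-170*(-66) - 108317) = 1/(11220 - 108317) = 1/(-97097) = -1/97097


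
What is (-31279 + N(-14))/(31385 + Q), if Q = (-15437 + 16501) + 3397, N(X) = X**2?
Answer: -31083/35846 ≈ -0.86713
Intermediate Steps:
Q = 4461 (Q = 1064 + 3397 = 4461)
(-31279 + N(-14))/(31385 + Q) = (-31279 + (-14)**2)/(31385 + 4461) = (-31279 + 196)/35846 = -31083*1/35846 = -31083/35846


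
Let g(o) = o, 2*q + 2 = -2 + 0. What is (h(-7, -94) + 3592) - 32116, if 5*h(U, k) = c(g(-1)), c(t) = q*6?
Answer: -142632/5 ≈ -28526.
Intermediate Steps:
q = -2 (q = -1 + (-2 + 0)/2 = -1 + (1/2)*(-2) = -1 - 1 = -2)
c(t) = -12 (c(t) = -2*6 = -12)
h(U, k) = -12/5 (h(U, k) = (1/5)*(-12) = -12/5)
(h(-7, -94) + 3592) - 32116 = (-12/5 + 3592) - 32116 = 17948/5 - 32116 = -142632/5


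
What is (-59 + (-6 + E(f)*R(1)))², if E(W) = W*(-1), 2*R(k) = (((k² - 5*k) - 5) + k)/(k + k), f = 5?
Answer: 3025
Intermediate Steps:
R(k) = (-5 + k² - 4*k)/(4*k) (R(k) = ((((k² - 5*k) - 5) + k)/(k + k))/2 = (((-5 + k² - 5*k) + k)/((2*k)))/2 = ((-5 + k² - 4*k)*(1/(2*k)))/2 = ((-5 + k² - 4*k)/(2*k))/2 = (-5 + k² - 4*k)/(4*k))
E(W) = -W
(-59 + (-6 + E(f)*R(1)))² = (-59 + (-6 + (-1*5)*((¼)*(-5 + 1*(-4 + 1))/1)))² = (-59 + (-6 - 5*(-5 + 1*(-3))/4))² = (-59 + (-6 - 5*(-5 - 3)/4))² = (-59 + (-6 - 5*(-8)/4))² = (-59 + (-6 - 5*(-2)))² = (-59 + (-6 + 10))² = (-59 + 4)² = (-55)² = 3025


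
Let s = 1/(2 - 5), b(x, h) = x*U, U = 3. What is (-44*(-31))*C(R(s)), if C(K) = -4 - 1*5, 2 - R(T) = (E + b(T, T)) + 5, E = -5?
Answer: -12276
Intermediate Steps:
b(x, h) = 3*x (b(x, h) = x*3 = 3*x)
s = -⅓ (s = 1/(-3) = -⅓ ≈ -0.33333)
R(T) = 2 - 3*T (R(T) = 2 - ((-5 + 3*T) + 5) = 2 - 3*T)
C(K) = -9 (C(K) = -4 - 5 = -9)
(-44*(-31))*C(R(s)) = -44*(-31)*(-9) = 1364*(-9) = -12276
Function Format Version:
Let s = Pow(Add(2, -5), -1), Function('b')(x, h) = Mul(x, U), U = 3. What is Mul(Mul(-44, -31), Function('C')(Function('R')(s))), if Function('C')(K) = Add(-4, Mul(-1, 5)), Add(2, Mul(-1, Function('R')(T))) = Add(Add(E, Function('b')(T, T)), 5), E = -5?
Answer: -12276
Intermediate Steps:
Function('b')(x, h) = Mul(3, x) (Function('b')(x, h) = Mul(x, 3) = Mul(3, x))
s = Rational(-1, 3) (s = Pow(-3, -1) = Rational(-1, 3) ≈ -0.33333)
Function('R')(T) = Add(2, Mul(-3, T)) (Function('R')(T) = Add(2, Mul(-1, Add(Add(-5, Mul(3, T)), 5))) = Add(2, Mul(-1, Mul(3, T))) = Add(2, Mul(-3, T)))
Function('C')(K) = -9 (Function('C')(K) = Add(-4, -5) = -9)
Mul(Mul(-44, -31), Function('C')(Function('R')(s))) = Mul(Mul(-44, -31), -9) = Mul(1364, -9) = -12276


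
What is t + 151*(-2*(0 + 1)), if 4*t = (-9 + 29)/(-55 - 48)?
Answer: -31111/103 ≈ -302.05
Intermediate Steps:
t = -5/103 (t = ((-9 + 29)/(-55 - 48))/4 = (20/(-103))/4 = (20*(-1/103))/4 = (1/4)*(-20/103) = -5/103 ≈ -0.048544)
t + 151*(-2*(0 + 1)) = -5/103 + 151*(-2*(0 + 1)) = -5/103 + 151*(-2*1) = -5/103 + 151*(-2) = -5/103 - 302 = -31111/103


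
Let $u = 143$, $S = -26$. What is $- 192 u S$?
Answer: $713856$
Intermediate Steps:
$- 192 u S = \left(-192\right) 143 \left(-26\right) = \left(-27456\right) \left(-26\right) = 713856$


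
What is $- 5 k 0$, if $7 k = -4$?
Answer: $0$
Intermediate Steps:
$k = - \frac{4}{7}$ ($k = \frac{1}{7} \left(-4\right) = - \frac{4}{7} \approx -0.57143$)
$- 5 k 0 = \left(-5\right) \left(- \frac{4}{7}\right) 0 = \frac{20}{7} \cdot 0 = 0$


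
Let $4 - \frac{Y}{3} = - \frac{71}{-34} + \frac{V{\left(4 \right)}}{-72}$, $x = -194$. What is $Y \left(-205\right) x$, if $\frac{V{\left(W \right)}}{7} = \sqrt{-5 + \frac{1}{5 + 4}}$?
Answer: $\frac{3877575}{17} + \frac{139195 i \sqrt{11}}{18} \approx 2.2809 \cdot 10^{5} + 25648.0 i$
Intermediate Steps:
$V{\left(W \right)} = \frac{14 i \sqrt{11}}{3}$ ($V{\left(W \right)} = 7 \sqrt{-5 + \frac{1}{5 + 4}} = 7 \sqrt{-5 + \frac{1}{9}} = 7 \sqrt{- \frac{44}{9}} = 7 \frac{2 i \sqrt{11}}{3} = \frac{14 i \sqrt{11}}{3}$)
$Y = \frac{195}{34} + \frac{7 i \sqrt{11}}{36}$ ($Y = 12 - 3 \left(- \frac{71}{-34} + \frac{\frac{14}{3} i \sqrt{11}}{-72}\right) = 12 - 3 \left(\left(-71\right) \left(- \frac{1}{34}\right) + \frac{14 i \sqrt{11}}{3} \left(- \frac{1}{72}\right)\right) = 12 - 3 \left(\frac{71}{34} - \frac{7 i \sqrt{11}}{108}\right) = 12 - \left(\frac{213}{34} - \frac{7 i \sqrt{11}}{36}\right) = \frac{195}{34} + \frac{7 i \sqrt{11}}{36} \approx 5.7353 + 0.6449 i$)
$Y \left(-205\right) x = \left(\frac{195}{34} + \frac{7 i \sqrt{11}}{36}\right) \left(-205\right) \left(-194\right) = \left(- \frac{39975}{34} - \frac{1435 i \sqrt{11}}{36}\right) \left(-194\right) = \frac{3877575}{17} + \frac{139195 i \sqrt{11}}{18}$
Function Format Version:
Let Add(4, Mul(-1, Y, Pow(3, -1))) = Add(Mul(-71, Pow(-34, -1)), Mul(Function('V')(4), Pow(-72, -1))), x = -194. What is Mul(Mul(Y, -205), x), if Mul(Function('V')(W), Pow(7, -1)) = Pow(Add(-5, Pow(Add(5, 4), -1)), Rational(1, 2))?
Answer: Add(Rational(3877575, 17), Mul(Rational(139195, 18), I, Pow(11, Rational(1, 2)))) ≈ Add(2.2809e+5, Mul(25648., I))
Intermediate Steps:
Function('V')(W) = Mul(Rational(14, 3), I, Pow(11, Rational(1, 2))) (Function('V')(W) = Mul(7, Pow(Add(-5, Pow(Add(5, 4), -1)), Rational(1, 2))) = Mul(7, Pow(Add(-5, Pow(9, -1)), Rational(1, 2))) = Mul(7, Pow(Add(-5, Rational(1, 9)), Rational(1, 2))) = Mul(7, Pow(Rational(-44, 9), Rational(1, 2))) = Mul(7, Mul(Rational(2, 3), I, Pow(11, Rational(1, 2)))) = Mul(Rational(14, 3), I, Pow(11, Rational(1, 2))))
Y = Add(Rational(195, 34), Mul(Rational(7, 36), I, Pow(11, Rational(1, 2)))) (Y = Add(12, Mul(-3, Add(Mul(-71, Pow(-34, -1)), Mul(Mul(Rational(14, 3), I, Pow(11, Rational(1, 2))), Pow(-72, -1))))) = Add(12, Mul(-3, Add(Mul(-71, Rational(-1, 34)), Mul(Mul(Rational(14, 3), I, Pow(11, Rational(1, 2))), Rational(-1, 72))))) = Add(12, Mul(-3, Add(Rational(71, 34), Mul(Rational(-7, 108), I, Pow(11, Rational(1, 2)))))) = Add(12, Add(Rational(-213, 34), Mul(Rational(7, 36), I, Pow(11, Rational(1, 2))))) = Add(Rational(195, 34), Mul(Rational(7, 36), I, Pow(11, Rational(1, 2)))) ≈ Add(5.7353, Mul(0.64490, I)))
Mul(Mul(Y, -205), x) = Mul(Mul(Add(Rational(195, 34), Mul(Rational(7, 36), I, Pow(11, Rational(1, 2)))), -205), -194) = Mul(Add(Rational(-39975, 34), Mul(Rational(-1435, 36), I, Pow(11, Rational(1, 2)))), -194) = Add(Rational(3877575, 17), Mul(Rational(139195, 18), I, Pow(11, Rational(1, 2))))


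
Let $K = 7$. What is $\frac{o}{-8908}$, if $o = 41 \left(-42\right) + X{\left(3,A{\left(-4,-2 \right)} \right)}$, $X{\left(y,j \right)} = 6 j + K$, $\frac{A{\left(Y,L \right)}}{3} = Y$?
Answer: $\frac{1787}{8908} \approx 0.20061$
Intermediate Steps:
$A{\left(Y,L \right)} = 3 Y$
$X{\left(y,j \right)} = 7 + 6 j$ ($X{\left(y,j \right)} = 6 j + 7 = 7 + 6 j$)
$o = -1787$ ($o = 41 \left(-42\right) + \left(7 + 6 \cdot 3 \left(-4\right)\right) = -1722 + \left(7 + 6 \left(-12\right)\right) = -1722 + \left(7 - 72\right) = -1722 - 65 = -1787$)
$\frac{o}{-8908} = - \frac{1787}{-8908} = \left(-1787\right) \left(- \frac{1}{8908}\right) = \frac{1787}{8908}$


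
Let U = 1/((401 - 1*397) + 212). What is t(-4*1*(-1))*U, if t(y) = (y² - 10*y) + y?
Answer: -5/54 ≈ -0.092593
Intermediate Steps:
t(y) = y² - 9*y
U = 1/216 (U = 1/((401 - 397) + 212) = 1/(4 + 212) = 1/216 ≈ 0.0046296)
t(-4*1*(-1))*U = ((-4*1*(-1))*(-9 - 4*1*(-1)))*(1/216) = ((-4*(-1))*(-9 - 4*(-1)))*(1/216) = (4*(-9 + 4))*(1/216) = (4*(-5))*(1/216) = -20*1/216 = -5/54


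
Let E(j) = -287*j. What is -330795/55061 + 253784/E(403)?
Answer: -52233681319/6368410321 ≈ -8.2020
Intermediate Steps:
-330795/55061 + 253784/E(403) = -330795/55061 + 253784/((-287*403)) = -330795*1/55061 + 253784/(-115661) = -330795/55061 + 253784*(-1/115661) = -330795/55061 - 253784/115661 = -52233681319/6368410321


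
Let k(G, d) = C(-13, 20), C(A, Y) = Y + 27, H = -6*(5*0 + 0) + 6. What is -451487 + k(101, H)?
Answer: -451440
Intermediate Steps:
H = 6 (H = -6*(0 + 0) + 6 = -6*0 + 6 = 0 + 6 = 6)
C(A, Y) = 27 + Y
k(G, d) = 47 (k(G, d) = 27 + 20 = 47)
-451487 + k(101, H) = -451487 + 47 = -451440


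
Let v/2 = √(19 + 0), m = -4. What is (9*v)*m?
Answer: -72*√19 ≈ -313.84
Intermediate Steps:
v = 2*√19 (v = 2*√(19 + 0) = 2*√19 ≈ 8.7178)
(9*v)*m = (9*(2*√19))*(-4) = (18*√19)*(-4) = -72*√19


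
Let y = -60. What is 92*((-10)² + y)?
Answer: 3680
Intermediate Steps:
92*((-10)² + y) = 92*((-10)² - 60) = 92*(100 - 60) = 92*40 = 3680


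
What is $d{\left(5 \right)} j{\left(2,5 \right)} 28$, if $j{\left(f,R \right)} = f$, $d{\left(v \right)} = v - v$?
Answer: $0$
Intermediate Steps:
$d{\left(v \right)} = 0$
$d{\left(5 \right)} j{\left(2,5 \right)} 28 = 0 \cdot 2 \cdot 28 = 0 \cdot 28 = 0$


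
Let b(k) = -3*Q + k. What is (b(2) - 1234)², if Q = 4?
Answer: 1547536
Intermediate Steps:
b(k) = -12 + k (b(k) = -3*4 + k = -12 + k)
(b(2) - 1234)² = ((-12 + 2) - 1234)² = (-10 - 1234)² = (-1244)² = 1547536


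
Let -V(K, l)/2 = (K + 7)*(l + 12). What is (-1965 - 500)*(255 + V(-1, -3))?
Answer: -362355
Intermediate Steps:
V(K, l) = -2*(7 + K)*(12 + l) (V(K, l) = -2*(K + 7)*(l + 12) = -2*(7 + K)*(12 + l))
(-1965 - 500)*(255 + V(-1, -3)) = (-1965 - 500)*(255 + (-168 - 24*(-1) - 14*(-3) - 2*(-1)*(-3))) = -2465*(255 + (-168 + 24 + 42 - 6)) = -2465*(255 - 108) = -2465*147 = -362355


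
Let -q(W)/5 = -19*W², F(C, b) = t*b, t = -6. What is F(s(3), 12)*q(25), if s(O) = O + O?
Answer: -4275000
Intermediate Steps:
s(O) = 2*O
F(C, b) = -6*b
q(W) = 95*W² (q(W) = -(-95)*W² = 95*W²)
F(s(3), 12)*q(25) = (-6*12)*(95*25²) = -6840*625 = -72*59375 = -4275000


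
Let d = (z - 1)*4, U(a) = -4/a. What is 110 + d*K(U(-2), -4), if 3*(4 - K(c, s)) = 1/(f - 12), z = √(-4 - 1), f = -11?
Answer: 6482/69 + 1108*I*√5/69 ≈ 93.942 + 35.907*I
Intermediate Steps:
z = I*√5 (z = √(-5) = I*√5 ≈ 2.2361*I)
d = -4 + 4*I*√5 (d = (I*√5 - 1)*4 = (-1 + I*√5)*4 = -4 + 4*I*√5 ≈ -4.0 + 8.9443*I)
K(c, s) = 277/69 (K(c, s) = 4 - 1/(3*(-11 - 12)) = 4 - ⅓/(-23) = 4 - ⅓*(-1/23) = 4 + 1/69 = 277/69)
110 + d*K(U(-2), -4) = 110 + (-4 + 4*I*√5)*(277/69) = 110 + (-1108/69 + 1108*I*√5/69) = 6482/69 + 1108*I*√5/69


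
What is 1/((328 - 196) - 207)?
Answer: -1/75 ≈ -0.013333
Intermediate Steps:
1/((328 - 196) - 207) = 1/(132 - 207) = 1/(-75) = -1/75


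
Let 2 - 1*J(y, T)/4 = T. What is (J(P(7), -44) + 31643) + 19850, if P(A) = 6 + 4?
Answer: 51677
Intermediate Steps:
P(A) = 10
J(y, T) = 8 - 4*T
(J(P(7), -44) + 31643) + 19850 = ((8 - 4*(-44)) + 31643) + 19850 = ((8 + 176) + 31643) + 19850 = (184 + 31643) + 19850 = 31827 + 19850 = 51677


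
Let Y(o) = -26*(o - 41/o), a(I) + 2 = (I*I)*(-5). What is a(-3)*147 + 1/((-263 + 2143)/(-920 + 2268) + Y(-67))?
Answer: -269484596615/39004866 ≈ -6909.0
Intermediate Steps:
a(I) = -2 - 5*I² (a(I) = -2 + (I*I)*(-5) = -2 + I²*(-5) = -2 - 5*I²)
Y(o) = -26*o + 1066/o
a(-3)*147 + 1/((-263 + 2143)/(-920 + 2268) + Y(-67)) = (-2 - 5*(-3)²)*147 + 1/((-263 + 2143)/(-920 + 2268) + (-26*(-67) + 1066/(-67))) = (-2 - 5*9)*147 + 1/(1880/1348 + (1742 + 1066*(-1/67))) = (-2 - 45)*147 + 1/(1880*(1/1348) + (1742 - 1066/67)) = -47*147 + 1/(470/337 + 115648/67) = -6909 + 1/(39004866/22579) = -6909 + 22579/39004866 = -269484596615/39004866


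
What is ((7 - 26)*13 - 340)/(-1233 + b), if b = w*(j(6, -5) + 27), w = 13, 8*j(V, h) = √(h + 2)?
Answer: 11044992/16595881 + 61048*I*√3/49787643 ≈ 0.66553 + 0.0021238*I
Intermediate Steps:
j(V, h) = √(2 + h)/8 (j(V, h) = √(h + 2)/8 = √(2 + h)/8)
b = 351 + 13*I*√3/8 (b = 13*(√(2 - 5)/8 + 27) = 13*(√(-3)/8 + 27) = 13*((I*√3)/8 + 27) = 13*(I*√3/8 + 27) = 13*(27 + I*√3/8) = 351 + 13*I*√3/8 ≈ 351.0 + 2.8146*I)
((7 - 26)*13 - 340)/(-1233 + b) = ((7 - 26)*13 - 340)/(-1233 + (351 + 13*I*√3/8)) = (-19*13 - 340)/(-882 + 13*I*√3/8) = (-247 - 340)/(-882 + 13*I*√3/8) = -587/(-882 + 13*I*√3/8)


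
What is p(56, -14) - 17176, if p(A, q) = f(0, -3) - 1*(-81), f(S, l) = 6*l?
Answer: -17113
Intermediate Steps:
p(A, q) = 63 (p(A, q) = 6*(-3) - 1*(-81) = -18 + 81 = 63)
p(56, -14) - 17176 = 63 - 17176 = -17113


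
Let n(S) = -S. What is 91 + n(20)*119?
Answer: -2289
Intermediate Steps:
91 + n(20)*119 = 91 - 1*20*119 = 91 - 20*119 = 91 - 2380 = -2289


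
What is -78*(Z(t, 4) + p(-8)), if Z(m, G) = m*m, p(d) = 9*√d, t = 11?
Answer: -9438 - 1404*I*√2 ≈ -9438.0 - 1985.6*I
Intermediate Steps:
Z(m, G) = m²
-78*(Z(t, 4) + p(-8)) = -78*(11² + 9*√(-8)) = -78*(121 + 9*(2*I*√2)) = -78*(121 + 18*I*√2) = -9438 - 1404*I*√2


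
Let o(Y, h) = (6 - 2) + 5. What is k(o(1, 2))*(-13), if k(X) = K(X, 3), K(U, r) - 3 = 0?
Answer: -39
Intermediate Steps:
K(U, r) = 3 (K(U, r) = 3 + 0 = 3)
o(Y, h) = 9 (o(Y, h) = 4 + 5 = 9)
k(X) = 3
k(o(1, 2))*(-13) = 3*(-13) = -39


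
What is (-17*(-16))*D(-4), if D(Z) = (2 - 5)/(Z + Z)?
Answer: 102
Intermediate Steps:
D(Z) = -3/(2*Z) (D(Z) = -3*1/(2*Z) = -3/(2*Z))
(-17*(-16))*D(-4) = (-17*(-16))*(-3/2/(-4)) = 272*(-3/2*(-1/4)) = 272*(3/8) = 102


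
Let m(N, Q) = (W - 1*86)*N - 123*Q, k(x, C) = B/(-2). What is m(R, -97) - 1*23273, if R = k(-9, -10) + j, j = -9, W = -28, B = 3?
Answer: -10145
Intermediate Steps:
k(x, C) = -3/2 (k(x, C) = 3/(-2) = 3*(-½) = -3/2)
R = -21/2 (R = -3/2 - 9 = -21/2 ≈ -10.500)
m(N, Q) = -123*Q - 114*N (m(N, Q) = (-28 - 1*86)*N - 123*Q = (-28 - 86)*N - 123*Q = -114*N - 123*Q = -123*Q - 114*N)
m(R, -97) - 1*23273 = (-123*(-97) - 114*(-21/2)) - 1*23273 = (11931 + 1197) - 23273 = 13128 - 23273 = -10145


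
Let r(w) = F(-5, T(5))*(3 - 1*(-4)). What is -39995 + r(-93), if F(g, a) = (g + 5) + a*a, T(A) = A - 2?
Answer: -39932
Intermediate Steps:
T(A) = -2 + A
F(g, a) = 5 + g + a**2 (F(g, a) = (5 + g) + a**2 = 5 + g + a**2)
r(w) = 63 (r(w) = (5 - 5 + (-2 + 5)**2)*(3 - 1*(-4)) = (5 - 5 + 3**2)*(3 + 4) = (5 - 5 + 9)*7 = 9*7 = 63)
-39995 + r(-93) = -39995 + 63 = -39932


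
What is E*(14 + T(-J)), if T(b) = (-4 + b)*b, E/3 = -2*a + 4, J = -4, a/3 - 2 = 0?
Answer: -336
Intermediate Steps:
a = 6 (a = 6 + 3*0 = 6 + 0 = 6)
E = -24 (E = 3*(-2*6 + 4) = 3*(-12 + 4) = 3*(-8) = -24)
T(b) = b*(-4 + b)
E*(14 + T(-J)) = -24*(14 + (-1*(-4))*(-4 - 1*(-4))) = -24*(14 + 4*(-4 + 4)) = -24*(14 + 4*0) = -24*(14 + 0) = -24*14 = -336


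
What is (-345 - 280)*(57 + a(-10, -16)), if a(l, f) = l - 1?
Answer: -28750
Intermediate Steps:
a(l, f) = -1 + l
(-345 - 280)*(57 + a(-10, -16)) = (-345 - 280)*(57 + (-1 - 10)) = -625*(57 - 11) = -625*46 = -28750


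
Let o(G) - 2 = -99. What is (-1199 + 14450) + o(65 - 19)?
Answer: 13154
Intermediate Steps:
o(G) = -97 (o(G) = 2 - 99 = -97)
(-1199 + 14450) + o(65 - 19) = (-1199 + 14450) - 97 = 13251 - 97 = 13154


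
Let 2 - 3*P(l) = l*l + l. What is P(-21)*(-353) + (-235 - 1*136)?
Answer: 146441/3 ≈ 48814.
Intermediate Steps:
P(l) = ⅔ - l/3 - l²/3 (P(l) = ⅔ - (l*l + l)/3 = ⅔ - (l² + l)/3 = ⅔ - (l + l²)/3 = ⅔ + (-l/3 - l²/3) = ⅔ - l/3 - l²/3)
P(-21)*(-353) + (-235 - 1*136) = (⅔ - ⅓*(-21) - ⅓*(-21)²)*(-353) + (-235 - 1*136) = (⅔ + 7 - ⅓*441)*(-353) + (-235 - 136) = (⅔ + 7 - 147)*(-353) - 371 = -418/3*(-353) - 371 = 147554/3 - 371 = 146441/3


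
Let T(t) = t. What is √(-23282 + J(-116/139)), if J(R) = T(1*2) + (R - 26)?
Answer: 5*I*√18012454/139 ≈ 152.67*I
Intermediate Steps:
J(R) = -24 + R (J(R) = 1*2 + (R - 26) = 2 + (-26 + R) = -24 + R)
√(-23282 + J(-116/139)) = √(-23282 + (-24 - 116/139)) = √(-23282 - 3452/139) = √(-3239650/139) = 5*I*√18012454/139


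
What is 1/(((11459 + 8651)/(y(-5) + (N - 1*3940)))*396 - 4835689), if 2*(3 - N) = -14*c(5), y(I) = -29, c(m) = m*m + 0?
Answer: -3791/18340060559 ≈ -2.0671e-7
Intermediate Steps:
c(m) = m**2 (c(m) = m**2 + 0 = m**2)
N = 178 (N = 3 - (-7)*5**2 = 3 - (-7)*25 = 3 - 1/2*(-350) = 3 + 175 = 178)
1/(((11459 + 8651)/(y(-5) + (N - 1*3940)))*396 - 4835689) = 1/(((11459 + 8651)/(-29 + (178 - 1*3940)))*396 - 4835689) = 1/((20110/(-29 + (178 - 3940)))*396 - 4835689) = 1/((20110/(-29 - 3762))*396 - 4835689) = 1/((20110/(-3791))*396 - 4835689) = 1/((20110*(-1/3791))*396 - 4835689) = 1/(-20110/3791*396 - 4835689) = 1/(-7963560/3791 - 4835689) = 1/(-18340060559/3791) = -3791/18340060559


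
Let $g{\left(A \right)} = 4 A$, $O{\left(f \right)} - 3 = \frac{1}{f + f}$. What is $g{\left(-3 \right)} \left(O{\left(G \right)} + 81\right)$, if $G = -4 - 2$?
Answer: $-1007$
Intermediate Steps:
$G = -6$
$O{\left(f \right)} = 3 + \frac{1}{2 f}$ ($O{\left(f \right)} = 3 + \frac{1}{f + f} = 3 + \frac{1}{2 f}$)
$g{\left(-3 \right)} \left(O{\left(G \right)} + 81\right) = 4 \left(-3\right) \left(\left(3 + \frac{1}{2 \left(-6\right)}\right) + 81\right) = - 12 \left(\left(3 + \frac{1}{2} \left(- \frac{1}{6}\right)\right) + 81\right) = - 12 \left(\left(3 - \frac{1}{12}\right) + 81\right) = - 12 \left(\frac{35}{12} + 81\right) = \left(-12\right) \frac{1007}{12} = -1007$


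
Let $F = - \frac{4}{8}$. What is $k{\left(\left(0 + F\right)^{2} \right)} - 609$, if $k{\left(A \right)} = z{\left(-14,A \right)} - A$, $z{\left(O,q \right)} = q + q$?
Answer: $- \frac{2435}{4} \approx -608.75$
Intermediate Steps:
$z{\left(O,q \right)} = 2 q$
$F = - \frac{1}{2}$ ($F = \left(-4\right) \frac{1}{8} = - \frac{1}{2} \approx -0.5$)
$k{\left(A \right)} = A$ ($k{\left(A \right)} = 2 A - A = A$)
$k{\left(\left(0 + F\right)^{2} \right)} - 609 = \left(0 - \frac{1}{2}\right)^{2} - 609 = \left(- \frac{1}{2}\right)^{2} - 609 = \frac{1}{4} - 609 = - \frac{2435}{4}$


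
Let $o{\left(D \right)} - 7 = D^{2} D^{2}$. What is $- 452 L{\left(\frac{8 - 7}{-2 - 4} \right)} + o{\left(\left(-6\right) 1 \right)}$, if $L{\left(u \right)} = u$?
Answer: $\frac{4135}{3} \approx 1378.3$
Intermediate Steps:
$o{\left(D \right)} = 7 + D^{4}$ ($o{\left(D \right)} = 7 + D^{2} D^{2} = 7 + D^{4}$)
$- 452 L{\left(\frac{8 - 7}{-2 - 4} \right)} + o{\left(\left(-6\right) 1 \right)} = - 452 \frac{8 - 7}{-2 - 4} + \left(7 + \left(\left(-6\right) 1\right)^{4}\right) = - 452 \cdot 1 \frac{1}{-6} + \left(7 + \left(-6\right)^{4}\right) = - 452 \cdot 1 \left(- \frac{1}{6}\right) + \left(7 + 1296\right) = \left(-452\right) \left(- \frac{1}{6}\right) + 1303 = \frac{226}{3} + 1303 = \frac{4135}{3}$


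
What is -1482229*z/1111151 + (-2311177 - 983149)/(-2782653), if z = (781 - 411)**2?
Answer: -564644355983586074/3091947663603 ≈ -1.8262e+5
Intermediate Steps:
z = 136900 (z = 370**2 = 136900)
-1482229*z/1111151 + (-2311177 - 983149)/(-2782653) = -1482229/(1111151/136900) + (-2311177 - 983149)/(-2782653) = -1482229/(1111151*(1/136900)) - 3294326*(-1/2782653) = -1482229/1111151/136900 + 3294326/2782653 = -1482229*136900/1111151 + 3294326/2782653 = -202917150100/1111151 + 3294326/2782653 = -564644355983586074/3091947663603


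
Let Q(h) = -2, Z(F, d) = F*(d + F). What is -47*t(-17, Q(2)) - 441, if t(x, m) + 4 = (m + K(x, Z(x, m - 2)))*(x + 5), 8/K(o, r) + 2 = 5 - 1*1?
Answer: 875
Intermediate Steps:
Z(F, d) = F*(F + d)
K(o, r) = 4 (K(o, r) = 8/(-2 + (5 - 1*1)) = 8/(-2 + (5 - 1)) = 8/(-2 + 4) = 8/2 = 8*(½) = 4)
t(x, m) = -4 + (4 + m)*(5 + x) (t(x, m) = -4 + (m + 4)*(x + 5) = -4 + (4 + m)*(5 + x))
-47*t(-17, Q(2)) - 441 = -47*(16 + 4*(-17) + 5*(-2) - 2*(-17)) - 441 = -47*(16 - 68 - 10 + 34) - 441 = -47*(-28) - 441 = 1316 - 441 = 875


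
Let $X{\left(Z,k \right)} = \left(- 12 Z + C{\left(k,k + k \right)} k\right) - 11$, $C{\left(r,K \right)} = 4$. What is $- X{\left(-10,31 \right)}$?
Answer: $-233$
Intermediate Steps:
$X{\left(Z,k \right)} = -11 - 12 Z + 4 k$ ($X{\left(Z,k \right)} = \left(- 12 Z + 4 k\right) - 11 = -11 - 12 Z + 4 k$)
$- X{\left(-10,31 \right)} = - (-11 - -120 + 4 \cdot 31) = - (-11 + 120 + 124) = \left(-1\right) 233 = -233$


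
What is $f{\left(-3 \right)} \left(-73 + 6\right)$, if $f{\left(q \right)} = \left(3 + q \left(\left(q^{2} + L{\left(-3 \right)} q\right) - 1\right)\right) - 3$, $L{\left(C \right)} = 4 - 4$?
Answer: $1608$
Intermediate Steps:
$L{\left(C \right)} = 0$ ($L{\left(C \right)} = 4 - 4 = 0$)
$f{\left(q \right)} = q \left(-1 + q^{2}\right)$ ($f{\left(q \right)} = \left(3 + q \left(\left(q^{2} + 0 q\right) - 1\right)\right) - 3 = \left(3 + q \left(\left(q^{2} + 0\right) - 1\right)\right) - 3 = \left(3 + q \left(q^{2} - 1\right)\right) - 3 = \left(3 + q \left(-1 + q^{2}\right)\right) - 3 = q \left(-1 + q^{2}\right)$)
$f{\left(-3 \right)} \left(-73 + 6\right) = \left(\left(-3\right)^{3} - -3\right) \left(-73 + 6\right) = \left(-27 + 3\right) \left(-67\right) = \left(-24\right) \left(-67\right) = 1608$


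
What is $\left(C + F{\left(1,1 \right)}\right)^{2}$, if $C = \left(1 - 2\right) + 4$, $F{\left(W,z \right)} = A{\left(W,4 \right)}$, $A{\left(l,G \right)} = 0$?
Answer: $9$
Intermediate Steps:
$F{\left(W,z \right)} = 0$
$C = 3$ ($C = -1 + 4 = 3$)
$\left(C + F{\left(1,1 \right)}\right)^{2} = \left(3 + 0\right)^{2} = 3^{2} = 9$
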